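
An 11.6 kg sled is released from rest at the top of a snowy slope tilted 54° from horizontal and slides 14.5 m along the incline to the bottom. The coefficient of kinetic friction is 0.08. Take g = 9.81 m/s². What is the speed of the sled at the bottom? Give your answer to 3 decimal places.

14.723 m/s

The weight component along the incline is mg sin 54° = 92.063 N and the normal force is N = mg cos 54° = 66.888 N.
Friction up the slope is f = μN = 0.08 × 66.888 = 5.351 N, so the net downslope force is 92.063 − 5.351 = 86.712 N and a = 86.712 / 11.6 = 7.4752 m/s².
Starting from rest over a distance of 14.5 m, v² = 2aL = 2 × 7.4752 × 14.5 = 216.7808, so v = 14.7235 m/s.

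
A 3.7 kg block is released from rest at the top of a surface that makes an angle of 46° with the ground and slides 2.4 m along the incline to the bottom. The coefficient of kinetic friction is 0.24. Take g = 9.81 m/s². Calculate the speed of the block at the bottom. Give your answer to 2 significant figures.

The weight component along the incline is mg sin 46° = 26.110 N and the normal force is N = mg cos 46° = 25.214 N.
Friction up the slope is f = μN = 0.24 × 25.214 = 6.051 N, so the net downslope force is 26.110 − 6.051 = 20.059 N and a = 20.059 / 3.7 = 5.4214 m/s².
Starting from rest over a distance of 2.4 m, v² = 2aL = 2 × 5.4214 × 2.4 = 26.0227, so v = 5.1012 m/s.

5.1 m/s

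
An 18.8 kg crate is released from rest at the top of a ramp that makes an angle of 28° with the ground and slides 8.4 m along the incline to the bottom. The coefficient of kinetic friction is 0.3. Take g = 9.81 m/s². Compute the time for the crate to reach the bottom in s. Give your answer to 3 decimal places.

2.893 s

The weight component along the incline is mg sin 28° = 86.584 N and the normal force is N = mg cos 28° = 162.840 N.
Friction up the slope is f = μN = 0.3 × 162.840 = 48.852 N, so the net downslope force is 86.584 − 48.852 = 37.732 N and a = 37.732 / 18.8 = 2.0070 m/s².
Starting from rest, L = ½at², so t = √(2L/a) = √(2 × 8.4 / 2.0070) = 2.8932 s.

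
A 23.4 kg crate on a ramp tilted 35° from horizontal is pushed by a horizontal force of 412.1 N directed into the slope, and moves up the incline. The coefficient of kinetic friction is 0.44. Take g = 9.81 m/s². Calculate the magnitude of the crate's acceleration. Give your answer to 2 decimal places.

0.82 m/s²

The horizontal push has components F cos 35° = 412.1 × 0.8192 = 337.592 N up the incline and F sin 35° = 412.1 × 0.5736 = 236.381 N pressing into the surface.
The normal force is therefore N = mg cos 35° + F sin 35° = 188.051 + 236.381 = 424.432 N, and kinetic friction down the slope is μN = 0.44 × 424.432 = 186.750 N.
Along the incline: F cos 35° − mg sin 35° − μN = ma, so 337.592 − 131.672 − 186.750 = 23.4 a, giving a = 0.8192 m/s².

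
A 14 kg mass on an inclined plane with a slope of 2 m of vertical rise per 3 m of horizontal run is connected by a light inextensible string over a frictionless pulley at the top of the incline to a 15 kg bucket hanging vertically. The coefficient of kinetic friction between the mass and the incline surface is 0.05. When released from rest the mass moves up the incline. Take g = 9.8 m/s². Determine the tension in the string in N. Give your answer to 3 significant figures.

113 N

For the mass on the incline: the weight component along the slope is m₁g sin 33.69° = 14 × 9.8 × 0.5547 = 76.105 N and the normal force is N = m₁g cos 33.69° = 114.157 N.
Kinetic friction opposes the mass's motion up the incline: f = μN = 0.05 × 114.157 = 5.708 N acting down the slope.
Newton's second law for the mass (up-slope positive): T − 76.105 − 5.708 = 14 a. For the hanging bucket (downward positive): 15 × 9.8 − T = 15 a.
Adding the two equations eliminates T: 65.187 = 29 a, so a = 2.2478 m/s².
Then from the hanging bucket's equation, T = 15 × (9.8 − 2.2478) = 113.283 N.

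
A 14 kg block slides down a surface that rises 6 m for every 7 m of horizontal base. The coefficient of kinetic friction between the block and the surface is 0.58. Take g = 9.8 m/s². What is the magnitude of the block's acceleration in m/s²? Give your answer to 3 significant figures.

2.06 m/s²

Resolving the weight along the incline: the component pulling the block down the slope is mg sin 40.60° = 14 × 9.8 × 0.6508 = 89.290 N, and the normal force is N = mg cos 40.60° = 14 × 9.8 × 0.7593 = 104.176 N.
Kinetic friction acts up the slope with magnitude f = μN = 0.58 × 104.176 = 60.422 N.
Net force along the incline is 89.290 − 60.422 = 28.868 N, so a = 28.868 / 14 = 2.0620 m/s².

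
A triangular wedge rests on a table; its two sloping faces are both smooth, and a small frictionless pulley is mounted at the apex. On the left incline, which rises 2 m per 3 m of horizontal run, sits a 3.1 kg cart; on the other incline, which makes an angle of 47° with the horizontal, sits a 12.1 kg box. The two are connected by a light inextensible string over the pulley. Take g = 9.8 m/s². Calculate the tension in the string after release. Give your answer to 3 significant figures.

Resolve each weight along its own incline: the 3.1 kg mass has component 3.1 × 9.8 × sin 33.69° = 16.852 N down its slope, and the 12.1 kg mass has 12.1 × 9.8 × sin 47° = 86.724 N down its slope.
The 12.1 kg side's 86.724 N exceeds the other side's 16.852 N, so that mass slides down and the 3.1 kg mass slides up. Taking that direction as positive, Newton's second law for the whole system gives 86.724 − 16.852 = (3.1 + 12.1) a, so a = 69.872 / 15.2 = 4.5968 m/s².
For the 3.1 kg mass (up-slope positive): T − 16.852 = 3.1 × 4.5968, so T = 31.102 N.

31.1 N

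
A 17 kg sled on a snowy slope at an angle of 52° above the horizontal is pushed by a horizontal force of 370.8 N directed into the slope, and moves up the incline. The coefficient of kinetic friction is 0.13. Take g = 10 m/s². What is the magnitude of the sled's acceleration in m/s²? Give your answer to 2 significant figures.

2.5 m/s²

The horizontal push has components F cos 52° = 370.8 × 0.6157 = 228.302 N up the incline and F sin 52° = 370.8 × 0.7880 = 292.190 N pressing into the surface.
The normal force is therefore N = mg cos 52° + F sin 52° = 104.669 + 292.190 = 396.859 N, and kinetic friction down the slope is μN = 0.13 × 396.859 = 51.592 N.
Along the incline: F cos 52° − mg sin 52° − μN = ma, so 228.302 − 133.960 − 51.592 = 17 a, giving a = 2.5147 m/s².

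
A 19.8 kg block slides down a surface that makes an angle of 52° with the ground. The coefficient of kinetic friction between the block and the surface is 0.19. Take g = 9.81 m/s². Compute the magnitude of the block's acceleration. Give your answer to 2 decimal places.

Resolving the weight along the incline: the component pulling the block down the slope is mg sin 52° = 19.8 × 9.81 × 0.7880 = 153.060 N, and the normal force is N = mg cos 52° = 19.8 × 9.81 × 0.6157 = 119.592 N.
Kinetic friction acts up the slope with magnitude f = μN = 0.19 × 119.592 = 22.722 N.
Net force along the incline is 153.060 − 22.722 = 130.338 N, so a = 130.338 / 19.8 = 6.5827 m/s².

6.58 m/s²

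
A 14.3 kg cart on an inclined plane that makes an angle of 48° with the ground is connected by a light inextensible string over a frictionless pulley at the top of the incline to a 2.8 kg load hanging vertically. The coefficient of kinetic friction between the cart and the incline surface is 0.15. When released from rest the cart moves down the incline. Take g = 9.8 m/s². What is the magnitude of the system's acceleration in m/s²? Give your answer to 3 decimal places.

For the cart on the incline: the weight component along the slope is m₁g sin 48° = 14.3 × 9.8 × 0.7431 = 104.138 N and the normal force is N = m₁g cos 48° = 93.772 N.
Kinetic friction opposes the cart's motion down the incline: f = μN = 0.15 × 93.772 = 14.066 N acting up the slope.
Newton's second law for the cart (down-slope positive): 104.138 − 14.066 − T = 14.3 a. For the hanging load (upward positive): T − 2.8 × 9.8 = 2.8 a.
Adding the two equations eliminates T: 62.632 = 17.1 a, so a = 3.6627 m/s².

3.663 m/s²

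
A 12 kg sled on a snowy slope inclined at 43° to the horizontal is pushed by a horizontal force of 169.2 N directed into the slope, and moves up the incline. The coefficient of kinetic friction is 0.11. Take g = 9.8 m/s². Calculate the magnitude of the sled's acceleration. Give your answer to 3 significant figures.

1.78 m/s²

The horizontal push has components F cos 43° = 169.2 × 0.7314 = 123.753 N up the incline and F sin 43° = 169.2 × 0.6820 = 115.394 N pressing into the surface.
The normal force is therefore N = mg cos 43° + F sin 43° = 86.013 + 115.394 = 201.407 N, and kinetic friction down the slope is μN = 0.11 × 201.407 = 22.155 N.
Along the incline: F cos 43° − mg sin 43° − μN = ma, so 123.753 − 80.203 − 22.155 = 12 a, giving a = 1.7829 m/s².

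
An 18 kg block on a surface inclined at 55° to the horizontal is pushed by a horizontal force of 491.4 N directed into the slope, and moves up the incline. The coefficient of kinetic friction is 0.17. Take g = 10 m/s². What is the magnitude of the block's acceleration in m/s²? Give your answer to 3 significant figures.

The horizontal push has components F cos 55° = 491.4 × 0.5736 = 281.867 N up the incline and F sin 55° = 491.4 × 0.8192 = 402.555 N pressing into the surface.
The normal force is therefore N = mg cos 55° + F sin 55° = 103.248 + 402.555 = 505.803 N, and kinetic friction down the slope is μN = 0.17 × 505.803 = 85.987 N.
Along the incline: F cos 55° − mg sin 55° − μN = ma, so 281.867 − 147.456 − 85.987 = 18 a, giving a = 2.6902 m/s².

2.69 m/s²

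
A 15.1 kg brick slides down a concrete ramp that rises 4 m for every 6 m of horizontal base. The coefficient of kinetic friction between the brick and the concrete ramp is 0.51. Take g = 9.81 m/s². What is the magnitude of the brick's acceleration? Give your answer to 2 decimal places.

1.28 m/s²

Resolving the weight along the incline: the component pulling the brick down the slope is mg sin 33.69° = 15.1 × 9.81 × 0.5547 = 82.168 N, and the normal force is N = mg cos 33.69° = 15.1 × 9.81 × 0.8321 = 123.260 N.
Kinetic friction acts up the slope with magnitude f = μN = 0.51 × 123.260 = 62.863 N.
Net force along the incline is 82.168 − 62.863 = 19.305 N, so a = 19.305 / 15.1 = 1.2785 m/s².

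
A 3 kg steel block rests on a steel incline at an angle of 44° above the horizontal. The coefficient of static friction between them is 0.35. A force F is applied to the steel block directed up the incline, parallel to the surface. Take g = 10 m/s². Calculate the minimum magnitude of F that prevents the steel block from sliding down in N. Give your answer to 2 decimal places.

The normal force is N = mg cos 44° = 21.580 N. With F at its minimum the steel block is on the verge of sliding down, so static friction is at its maximum μ_s N = 0.35 × 21.580 = 7.553 N and acts up the slope.
Equilibrium along the incline: F + μ_s N = mg sin 44°, so F = 20.840 − 7.553 = 13.287 N.

13.29 N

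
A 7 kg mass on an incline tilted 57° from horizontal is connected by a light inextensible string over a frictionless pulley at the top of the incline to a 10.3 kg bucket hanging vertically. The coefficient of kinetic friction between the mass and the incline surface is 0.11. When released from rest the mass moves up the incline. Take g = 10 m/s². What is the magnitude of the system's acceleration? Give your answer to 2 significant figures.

2.3 m/s²

For the mass on the incline: the weight component along the slope is m₁g sin 57° = 7 × 10 × 0.8387 = 58.709 N and the normal force is N = m₁g cos 57° = 38.125 N.
Kinetic friction opposes the mass's motion up the incline: f = μN = 0.11 × 38.125 = 4.194 N acting down the slope.
Newton's second law for the mass (up-slope positive): T − 58.709 − 4.194 = 7 a. For the hanging bucket (downward positive): 10.3 × 10 − T = 10.3 a.
Adding the two equations eliminates T: 40.097 = 17.3 a, so a = 2.3177 m/s².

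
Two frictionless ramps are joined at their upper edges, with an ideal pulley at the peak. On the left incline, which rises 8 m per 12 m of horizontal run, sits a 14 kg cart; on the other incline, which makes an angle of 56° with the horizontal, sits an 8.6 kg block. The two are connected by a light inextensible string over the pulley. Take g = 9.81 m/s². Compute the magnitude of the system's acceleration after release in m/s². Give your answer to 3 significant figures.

Resolve each weight along its own incline: the 14 kg mass has component 14 × 9.81 × sin 33.69° = 76.183 N down its slope, and the 8.6 kg mass has 8.6 × 9.81 × sin 56° = 69.943 N down its slope.
The 14 kg side's 76.183 N exceeds the other side's 69.943 N, so that mass slides down and the 8.6 kg mass slides up. Taking that direction as positive, Newton's second law for the whole system gives 76.183 − 69.943 = (14 + 8.6) a, so a = 6.240 / 22.6 = 0.2761 m/s².

0.276 m/s²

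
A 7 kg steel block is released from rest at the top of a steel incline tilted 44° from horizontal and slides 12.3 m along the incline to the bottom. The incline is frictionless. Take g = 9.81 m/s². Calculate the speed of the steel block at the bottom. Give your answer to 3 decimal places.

The weight component along the incline is mg sin 44° = 47.702 N and the normal force is N = mg cos 44° = 49.397 N.
With no friction, a = g sin 44° = 6.8146 m/s².
Starting from rest over a distance of 12.3 m, v² = 2aL = 2 × 6.8146 × 12.3 = 167.6392, so v = 12.9476 m/s.

12.948 m/s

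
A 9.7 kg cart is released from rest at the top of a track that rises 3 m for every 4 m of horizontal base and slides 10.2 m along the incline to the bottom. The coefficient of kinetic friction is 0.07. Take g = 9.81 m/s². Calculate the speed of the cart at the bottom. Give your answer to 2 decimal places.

10.43 m/s

The weight component along the incline is mg sin 36.87° = 57.094 N and the normal force is N = mg cos 36.87° = 76.126 N.
Friction up the slope is f = μN = 0.07 × 76.126 = 5.329 N, so the net downslope force is 57.094 − 5.329 = 51.765 N and a = 51.765 / 9.7 = 5.3366 m/s².
Starting from rest over a distance of 10.2 m, v² = 2aL = 2 × 5.3366 × 10.2 = 108.8666, so v = 10.4339 m/s.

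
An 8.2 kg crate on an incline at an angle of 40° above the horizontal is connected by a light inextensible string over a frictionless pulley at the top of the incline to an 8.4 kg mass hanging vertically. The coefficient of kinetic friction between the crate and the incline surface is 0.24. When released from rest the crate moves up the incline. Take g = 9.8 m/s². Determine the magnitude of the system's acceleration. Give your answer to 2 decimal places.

For the crate on the incline: the weight component along the slope is m₁g sin 40° = 8.2 × 9.8 × 0.6428 = 51.655 N and the normal force is N = m₁g cos 40° = 61.559 N.
Kinetic friction opposes the crate's motion up the incline: f = μN = 0.24 × 61.559 = 14.774 N acting down the slope.
Newton's second law for the crate (up-slope positive): T − 51.655 − 14.774 = 8.2 a. For the hanging mass (downward positive): 8.4 × 9.8 − T = 8.4 a.
Adding the two equations eliminates T: 15.891 = 16.6 a, so a = 0.9573 m/s².

0.96 m/s²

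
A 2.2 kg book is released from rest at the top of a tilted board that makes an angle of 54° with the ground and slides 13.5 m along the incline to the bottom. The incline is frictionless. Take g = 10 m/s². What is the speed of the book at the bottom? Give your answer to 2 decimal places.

14.78 m/s

The weight component along the incline is mg sin 54° = 17.798 N and the normal force is N = mg cos 54° = 12.931 N.
With no friction, a = g sin 54° = 8.0902 m/s².
Starting from rest over a distance of 13.5 m, v² = 2aL = 2 × 8.0902 × 13.5 = 218.4354, so v = 14.7796 m/s.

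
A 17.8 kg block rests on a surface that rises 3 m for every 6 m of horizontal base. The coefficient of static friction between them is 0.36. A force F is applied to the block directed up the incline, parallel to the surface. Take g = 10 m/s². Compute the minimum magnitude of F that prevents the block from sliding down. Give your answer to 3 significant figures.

The normal force is N = mg cos 26.57° = 159.208 N. With F at its minimum the block is on the verge of sliding down, so static friction is at its maximum μ_s N = 0.36 × 159.208 = 57.315 N and acts up the slope.
Equilibrium along the incline: F + μ_s N = mg sin 26.57°, so F = 79.604 − 57.315 = 22.289 N.

22.3 N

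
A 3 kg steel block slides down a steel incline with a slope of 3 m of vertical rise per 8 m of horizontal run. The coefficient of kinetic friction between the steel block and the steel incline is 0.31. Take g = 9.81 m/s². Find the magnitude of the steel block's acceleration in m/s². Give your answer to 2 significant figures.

0.60 m/s²

Resolving the weight along the incline: the component pulling the steel block down the slope is mg sin 20.56° = 3 × 9.81 × 0.3511 = 10.333 N, and the normal force is N = mg cos 20.56° = 3 × 9.81 × 0.9363 = 27.555 N.
Kinetic friction acts up the slope with magnitude f = μN = 0.31 × 27.555 = 8.542 N.
Net force along the incline is 10.333 − 8.542 = 1.791 N, so a = 1.791 / 3 = 0.5970 m/s².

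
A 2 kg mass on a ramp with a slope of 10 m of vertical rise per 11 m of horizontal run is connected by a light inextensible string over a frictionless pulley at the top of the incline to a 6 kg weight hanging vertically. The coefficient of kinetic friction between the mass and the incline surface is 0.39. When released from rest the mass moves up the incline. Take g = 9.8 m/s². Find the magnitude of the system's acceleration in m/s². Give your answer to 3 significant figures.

4.99 m/s²

For the mass on the incline: the weight component along the slope is m₁g sin 42.27° = 2 × 9.8 × 0.6727 = 13.185 N and the normal force is N = m₁g cos 42.27° = 14.503 N.
Kinetic friction opposes the mass's motion up the incline: f = μN = 0.39 × 14.503 = 5.656 N acting down the slope.
Newton's second law for the mass (up-slope positive): T − 13.185 − 5.656 = 2 a. For the hanging weight (downward positive): 6 × 9.8 − T = 6 a.
Adding the two equations eliminates T: 39.959 = 8 a, so a = 4.9949 m/s².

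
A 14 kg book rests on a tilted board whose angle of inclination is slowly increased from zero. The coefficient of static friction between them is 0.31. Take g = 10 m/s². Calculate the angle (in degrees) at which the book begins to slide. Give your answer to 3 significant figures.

At the threshold of sliding, static friction is at its maximum μ_s N and exactly balances the weight component along the incline: mg sin θ = μ_s mg cos θ.
Hence tan θ = μ_s = 0.31, so θ = arctan(0.31) = 17.2234°.

17.2°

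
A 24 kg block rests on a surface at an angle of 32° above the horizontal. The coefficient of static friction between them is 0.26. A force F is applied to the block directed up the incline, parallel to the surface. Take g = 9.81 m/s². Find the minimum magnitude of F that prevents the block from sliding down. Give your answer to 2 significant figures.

73 N

The normal force is N = mg cos 32° = 199.664 N. With F at its minimum the block is on the verge of sliding down, so static friction is at its maximum μ_s N = 0.26 × 199.664 = 51.913 N and acts up the slope.
Equilibrium along the incline: F + μ_s N = mg sin 32°, so F = 124.764 − 51.913 = 72.851 N.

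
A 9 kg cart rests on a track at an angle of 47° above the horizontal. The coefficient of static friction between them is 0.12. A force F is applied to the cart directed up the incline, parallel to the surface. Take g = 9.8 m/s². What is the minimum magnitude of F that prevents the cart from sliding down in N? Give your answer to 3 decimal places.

The normal force is N = mg cos 47° = 60.152 N. With F at its minimum the cart is on the verge of sliding down, so static friction is at its maximum μ_s N = 0.12 × 60.152 = 7.218 N and acts up the slope.
Equilibrium along the incline: F + μ_s N = mg sin 47°, so F = 64.505 − 7.218 = 57.287 N.

57.287 N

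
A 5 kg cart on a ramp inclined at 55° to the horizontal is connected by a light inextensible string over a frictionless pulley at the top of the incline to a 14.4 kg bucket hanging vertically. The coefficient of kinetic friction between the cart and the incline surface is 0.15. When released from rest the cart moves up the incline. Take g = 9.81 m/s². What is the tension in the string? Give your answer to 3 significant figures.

69.4 N

For the cart on the incline: the weight component along the slope is m₁g sin 55° = 5 × 9.81 × 0.8192 = 40.182 N and the normal force is N = m₁g cos 55° = 28.134 N.
Kinetic friction opposes the cart's motion up the incline: f = μN = 0.15 × 28.134 = 4.220 N acting down the slope.
Newton's second law for the cart (up-slope positive): T − 40.182 − 4.220 = 5 a. For the hanging bucket (downward positive): 14.4 × 9.81 − T = 14.4 a.
Adding the two equations eliminates T: 96.862 = 19.4 a, so a = 4.9929 m/s².
Then from the hanging bucket's equation, T = 14.4 × (9.81 − 4.9929) = 69.366 N.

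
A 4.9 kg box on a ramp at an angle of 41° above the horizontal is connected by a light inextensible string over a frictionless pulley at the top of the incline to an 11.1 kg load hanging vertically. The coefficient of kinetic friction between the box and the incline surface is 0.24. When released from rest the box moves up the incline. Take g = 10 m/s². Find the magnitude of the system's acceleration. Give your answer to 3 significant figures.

4.37 m/s²

For the box on the incline: the weight component along the slope is m₁g sin 41° = 4.9 × 10 × 0.6561 = 32.149 N and the normal force is N = m₁g cos 41° = 36.981 N.
Kinetic friction opposes the box's motion up the incline: f = μN = 0.24 × 36.981 = 8.875 N acting down the slope.
Newton's second law for the box (up-slope positive): T − 32.149 − 8.875 = 4.9 a. For the hanging load (downward positive): 11.1 × 10 − T = 11.1 a.
Adding the two equations eliminates T: 69.976 = 16 a, so a = 4.3735 m/s².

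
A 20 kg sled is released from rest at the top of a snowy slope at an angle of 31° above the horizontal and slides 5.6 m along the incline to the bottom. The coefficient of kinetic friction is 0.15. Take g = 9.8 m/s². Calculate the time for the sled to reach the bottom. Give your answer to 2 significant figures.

1.7 s

The weight component along the incline is mg sin 31° = 100.947 N and the normal force is N = mg cos 31° = 168.005 N.
Friction up the slope is f = μN = 0.15 × 168.005 = 25.201 N, so the net downslope force is 100.947 − 25.201 = 75.746 N and a = 75.746 / 20 = 3.7873 m/s².
Starting from rest, L = ½at², so t = √(2L/a) = √(2 × 5.6 / 3.7873) = 1.7197 s.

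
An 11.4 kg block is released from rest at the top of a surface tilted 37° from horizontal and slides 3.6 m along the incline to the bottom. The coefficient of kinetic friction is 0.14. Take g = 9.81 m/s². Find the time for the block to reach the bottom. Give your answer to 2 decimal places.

1.22 s

The weight component along the incline is mg sin 37° = 67.303 N and the normal force is N = mg cos 37° = 89.315 N.
Friction up the slope is f = μN = 0.14 × 89.315 = 12.504 N, so the net downslope force is 67.303 − 12.504 = 54.799 N and a = 54.799 / 11.4 = 4.8069 m/s².
Starting from rest, L = ½at², so t = √(2L/a) = √(2 × 3.6 / 4.8069) = 1.2239 s.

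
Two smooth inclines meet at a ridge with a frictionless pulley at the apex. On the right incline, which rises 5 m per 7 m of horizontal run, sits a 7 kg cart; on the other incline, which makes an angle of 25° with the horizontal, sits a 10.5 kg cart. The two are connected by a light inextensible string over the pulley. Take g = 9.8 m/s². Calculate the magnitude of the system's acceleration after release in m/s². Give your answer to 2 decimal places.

0.21 m/s²

Resolve each weight along its own incline: the 7 kg mass has component 7 × 9.8 × sin 35.54° = 39.873 N down its slope, and the 10.5 kg mass has 10.5 × 9.8 × sin 25° = 43.487 N down its slope.
The 10.5 kg side's 43.487 N exceeds the other side's 39.873 N, so that mass slides down and the 7 kg mass slides up. Taking that direction as positive, Newton's second law for the whole system gives 43.487 − 39.873 = (7 + 10.5) a, so a = 3.614 / 17.5 = 0.2065 m/s².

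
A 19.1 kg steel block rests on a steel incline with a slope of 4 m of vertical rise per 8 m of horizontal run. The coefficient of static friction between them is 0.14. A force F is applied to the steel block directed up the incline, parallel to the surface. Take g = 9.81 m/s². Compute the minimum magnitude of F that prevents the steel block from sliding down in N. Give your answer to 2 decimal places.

The normal force is N = mg cos 26.57° = 167.590 N. With F at its minimum the steel block is on the verge of sliding down, so static friction is at its maximum μ_s N = 0.14 × 167.590 = 23.463 N and acts up the slope.
Equilibrium along the incline: F + μ_s N = mg sin 26.57°, so F = 83.795 − 23.463 = 60.332 N.

60.33 N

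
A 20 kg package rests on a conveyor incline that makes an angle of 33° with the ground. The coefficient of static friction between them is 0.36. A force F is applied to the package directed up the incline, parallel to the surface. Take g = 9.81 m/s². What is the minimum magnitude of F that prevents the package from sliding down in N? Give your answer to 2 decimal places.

The normal force is N = mg cos 33° = 164.547 N. With F at its minimum the package is on the verge of sliding down, so static friction is at its maximum μ_s N = 0.36 × 164.547 = 59.237 N and acts up the slope.
Equilibrium along the incline: F + μ_s N = mg sin 33°, so F = 106.858 − 59.237 = 47.621 N.

47.62 N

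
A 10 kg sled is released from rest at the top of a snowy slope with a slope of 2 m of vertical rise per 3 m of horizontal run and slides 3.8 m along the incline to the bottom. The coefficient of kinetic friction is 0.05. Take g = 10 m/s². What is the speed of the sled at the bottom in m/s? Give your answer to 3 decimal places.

6.245 m/s

The weight component along the incline is mg sin 33.69° = 55.470 N and the normal force is N = mg cos 33.69° = 83.205 N.
Friction up the slope is f = μN = 0.05 × 83.205 = 4.160 N, so the net downslope force is 55.470 − 4.160 = 51.310 N and a = 51.310 / 10 = 5.1310 m/s².
Starting from rest over a distance of 3.8 m, v² = 2aL = 2 × 5.1310 × 3.8 = 38.9956, so v = 6.2446 m/s.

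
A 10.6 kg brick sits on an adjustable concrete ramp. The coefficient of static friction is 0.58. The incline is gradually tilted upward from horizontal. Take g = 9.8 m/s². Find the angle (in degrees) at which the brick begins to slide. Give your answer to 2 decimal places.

At the threshold of sliding, static friction is at its maximum μ_s N and exactly balances the weight component along the incline: mg sin θ = μ_s mg cos θ.
Hence tan θ = μ_s = 0.58, so θ = arctan(0.58) = 30.1137°.

30.11°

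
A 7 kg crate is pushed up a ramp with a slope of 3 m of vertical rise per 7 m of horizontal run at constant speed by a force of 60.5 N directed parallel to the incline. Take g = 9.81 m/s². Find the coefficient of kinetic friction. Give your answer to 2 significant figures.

0.53

At constant speed ΣF = 0 along the incline. The applied 60.5 N acts up the slope; the weight component mg sin 23.20° = 27.050 N and kinetic friction μN both act down the slope.
So 60.5 = 27.050 + μ × 63.118, giving μ = (60.5 − 27.050) / 63.118 = 0.5300.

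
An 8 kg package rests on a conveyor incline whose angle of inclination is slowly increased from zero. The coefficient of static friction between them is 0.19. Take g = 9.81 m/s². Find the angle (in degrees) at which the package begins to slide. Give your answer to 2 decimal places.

10.76°

At the threshold of sliding, static friction is at its maximum μ_s N and exactly balances the weight component along the incline: mg sin θ = μ_s mg cos θ.
Hence tan θ = μ_s = 0.19, so θ = arctan(0.19) = 10.7580°.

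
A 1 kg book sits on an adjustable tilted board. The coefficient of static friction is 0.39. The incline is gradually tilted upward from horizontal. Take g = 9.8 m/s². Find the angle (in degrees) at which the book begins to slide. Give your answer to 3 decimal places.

At the threshold of sliding, static friction is at its maximum μ_s N and exactly balances the weight component along the incline: mg sin θ = μ_s mg cos θ.
Hence tan θ = μ_s = 0.39, so θ = arctan(0.39) = 21.3058°.

21.306°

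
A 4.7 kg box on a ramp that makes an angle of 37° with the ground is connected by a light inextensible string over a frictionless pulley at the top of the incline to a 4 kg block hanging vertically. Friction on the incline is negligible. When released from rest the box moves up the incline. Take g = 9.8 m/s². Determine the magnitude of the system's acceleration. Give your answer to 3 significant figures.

For the box on the incline: the weight component along the slope is m₁g sin 37° = 4.7 × 9.8 × 0.6018 = 27.719 N and the normal force is N = m₁g cos 37° = 36.785 N.
Newton's second law for the box (up-slope positive): T − 27.719 = 4.7 a. For the hanging block (downward positive): 4 × 9.8 − T = 4 a.
Adding the two equations eliminates T: 11.481 = 8.7 a, so a = 1.3197 m/s².

1.32 m/s²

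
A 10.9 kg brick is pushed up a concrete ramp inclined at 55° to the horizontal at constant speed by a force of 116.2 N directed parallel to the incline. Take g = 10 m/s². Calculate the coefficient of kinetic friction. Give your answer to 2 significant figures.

At constant speed ΣF = 0 along the incline. The applied 116.2 N acts up the slope; the weight component mg sin 55° = 89.288 N and kinetic friction μN both act down the slope.
So 116.2 = 89.288 + μ × 62.520, giving μ = (116.2 − 89.288) / 62.520 = 0.4305.

0.43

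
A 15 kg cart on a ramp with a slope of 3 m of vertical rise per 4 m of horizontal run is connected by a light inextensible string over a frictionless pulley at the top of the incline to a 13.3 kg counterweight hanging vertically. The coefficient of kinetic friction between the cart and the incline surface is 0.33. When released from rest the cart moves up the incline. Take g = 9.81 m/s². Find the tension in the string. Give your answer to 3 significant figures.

129 N

For the cart on the incline: the weight component along the slope is m₁g sin 36.87° = 15 × 9.81 × 0.6000 = 88.290 N and the normal force is N = m₁g cos 36.87° = 117.720 N.
Kinetic friction opposes the cart's motion up the incline: f = μN = 0.33 × 117.720 = 38.848 N acting down the slope.
Newton's second law for the cart (up-slope positive): T − 88.290 − 38.848 = 15 a. For the hanging counterweight (downward positive): 13.3 × 9.81 − T = 13.3 a.
Adding the two equations eliminates T: 3.335 = 28.3 a, so a = 0.1178 m/s².
Then from the hanging counterweight's equation, T = 13.3 × (9.81 − 0.1178) = 128.906 N.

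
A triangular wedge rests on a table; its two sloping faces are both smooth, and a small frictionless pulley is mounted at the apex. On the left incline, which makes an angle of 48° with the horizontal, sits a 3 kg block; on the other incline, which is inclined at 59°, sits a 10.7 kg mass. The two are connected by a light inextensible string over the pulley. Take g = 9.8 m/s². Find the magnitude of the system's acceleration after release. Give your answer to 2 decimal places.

4.97 m/s²

Resolve each weight along its own incline: the 3 kg mass has component 3 × 9.8 × sin 48° = 21.848 N down its slope, and the 10.7 kg mass has 10.7 × 9.8 × sin 59° = 89.883 N down its slope.
The 10.7 kg side's 89.883 N exceeds the other side's 21.848 N, so that mass slides down and the 3 kg mass slides up. Taking that direction as positive, Newton's second law for the whole system gives 89.883 − 21.848 = (3 + 10.7) a, so a = 68.035 / 13.7 = 4.9661 m/s².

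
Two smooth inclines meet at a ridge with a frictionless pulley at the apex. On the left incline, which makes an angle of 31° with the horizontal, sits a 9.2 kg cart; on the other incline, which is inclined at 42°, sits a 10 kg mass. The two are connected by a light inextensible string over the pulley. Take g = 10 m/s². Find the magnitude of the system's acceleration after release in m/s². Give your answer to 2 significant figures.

Resolve each weight along its own incline: the 9.2 kg mass has component 9.2 × 10 × sin 31° = 47.384 N down its slope, and the 10 kg mass has 10 × 10 × sin 42° = 66.913 N down its slope.
The 10 kg side's 66.913 N exceeds the other side's 47.384 N, so that mass slides down and the 9.2 kg mass slides up. Taking that direction as positive, Newton's second law for the whole system gives 66.913 − 47.384 = (9.2 + 10) a, so a = 19.529 / 19.2 = 1.0171 m/s².

1.0 m/s²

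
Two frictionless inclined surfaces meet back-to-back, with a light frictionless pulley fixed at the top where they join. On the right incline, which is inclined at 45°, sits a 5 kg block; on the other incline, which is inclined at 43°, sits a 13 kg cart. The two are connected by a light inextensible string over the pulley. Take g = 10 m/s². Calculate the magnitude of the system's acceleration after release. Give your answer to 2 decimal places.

Resolve each weight along its own incline: the 5 kg mass has component 5 × 10 × sin 45° = 35.355 N down its slope, and the 13 kg mass has 13 × 10 × sin 43° = 88.660 N down its slope.
The 13 kg side's 88.660 N exceeds the other side's 35.355 N, so that mass slides down and the 5 kg mass slides up. Taking that direction as positive, Newton's second law for the whole system gives 88.660 − 35.355 = (5 + 13) a, so a = 53.305 / 18 = 2.9614 m/s².

2.96 m/s²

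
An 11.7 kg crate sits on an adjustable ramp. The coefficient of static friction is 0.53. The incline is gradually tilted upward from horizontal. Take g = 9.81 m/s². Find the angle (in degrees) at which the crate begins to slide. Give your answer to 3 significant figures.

27.9°

At the threshold of sliding, static friction is at its maximum μ_s N and exactly balances the weight component along the incline: mg sin θ = μ_s mg cos θ.
Hence tan θ = μ_s = 0.53, so θ = arctan(0.53) = 27.9236°.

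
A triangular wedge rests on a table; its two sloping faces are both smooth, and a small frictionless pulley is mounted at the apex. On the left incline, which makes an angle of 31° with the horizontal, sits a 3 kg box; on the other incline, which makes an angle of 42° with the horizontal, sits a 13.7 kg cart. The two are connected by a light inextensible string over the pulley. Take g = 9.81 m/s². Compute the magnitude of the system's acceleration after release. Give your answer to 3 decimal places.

Resolve each weight along its own incline: the 3 kg mass has component 3 × 9.81 × sin 31° = 15.158 N down its slope, and the 13.7 kg mass has 13.7 × 9.81 × sin 42° = 89.929 N down its slope.
The 13.7 kg side's 89.929 N exceeds the other side's 15.158 N, so that mass slides down and the 3 kg mass slides up. Taking that direction as positive, Newton's second law for the whole system gives 89.929 − 15.158 = (3 + 13.7) a, so a = 74.771 / 16.7 = 4.4773 m/s².

4.477 m/s²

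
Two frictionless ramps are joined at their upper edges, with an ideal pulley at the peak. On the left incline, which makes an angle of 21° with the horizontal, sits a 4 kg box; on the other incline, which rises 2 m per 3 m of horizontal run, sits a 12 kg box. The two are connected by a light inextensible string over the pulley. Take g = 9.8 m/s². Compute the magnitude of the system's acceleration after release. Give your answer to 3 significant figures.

3.20 m/s²

Resolve each weight along its own incline: the 4 kg mass has component 4 × 9.8 × sin 21° = 14.048 N down its slope, and the 12 kg mass has 12 × 9.8 × sin 33.69° = 65.233 N down its slope.
The 12 kg side's 65.233 N exceeds the other side's 14.048 N, so that mass slides down and the 4 kg mass slides up. Taking that direction as positive, Newton's second law for the whole system gives 65.233 − 14.048 = (4 + 12) a, so a = 51.185 / 16 = 3.1991 m/s².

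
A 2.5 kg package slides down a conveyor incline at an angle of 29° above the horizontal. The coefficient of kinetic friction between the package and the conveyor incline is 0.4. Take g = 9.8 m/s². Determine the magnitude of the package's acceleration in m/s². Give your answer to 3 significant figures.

1.32 m/s²

Resolving the weight along the incline: the component pulling the package down the slope is mg sin 29° = 2.5 × 9.8 × 0.4848 = 11.878 N, and the normal force is N = mg cos 29° = 2.5 × 9.8 × 0.8746 = 21.428 N.
Kinetic friction acts up the slope with magnitude f = μN = 0.4 × 21.428 = 8.571 N.
Net force along the incline is 11.878 − 8.571 = 3.307 N, so a = 3.307 / 2.5 = 1.3228 m/s².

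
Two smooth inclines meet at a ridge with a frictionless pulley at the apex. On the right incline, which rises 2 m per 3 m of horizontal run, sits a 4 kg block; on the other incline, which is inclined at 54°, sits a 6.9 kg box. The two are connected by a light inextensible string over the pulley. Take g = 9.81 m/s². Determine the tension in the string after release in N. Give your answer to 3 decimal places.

33.875 N

Resolve each weight along its own incline: the 4 kg mass has component 4 × 9.81 × sin 33.69° = 21.766 N down its slope, and the 6.9 kg mass has 6.9 × 9.81 × sin 54° = 54.762 N down its slope.
The 6.9 kg side's 54.762 N exceeds the other side's 21.766 N, so that mass slides down and the 4 kg mass slides up. Taking that direction as positive, Newton's second law for the whole system gives 54.762 − 21.766 = (4 + 6.9) a, so a = 32.996 / 10.9 = 3.0272 m/s².
For the 4 kg mass (up-slope positive): T − 21.766 = 4 × 3.0272, so T = 33.875 N.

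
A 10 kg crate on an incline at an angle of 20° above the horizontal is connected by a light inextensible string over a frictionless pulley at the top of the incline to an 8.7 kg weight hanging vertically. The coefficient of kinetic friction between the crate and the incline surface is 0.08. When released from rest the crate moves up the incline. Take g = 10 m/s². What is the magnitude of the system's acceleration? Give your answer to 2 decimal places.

For the crate on the incline: the weight component along the slope is m₁g sin 20° = 10 × 10 × 0.3420 = 34.200 N and the normal force is N = m₁g cos 20° = 93.969 N.
Kinetic friction opposes the crate's motion up the incline: f = μN = 0.08 × 93.969 = 7.518 N acting down the slope.
Newton's second law for the crate (up-slope positive): T − 34.200 − 7.518 = 10 a. For the hanging weight (downward positive): 8.7 × 10 − T = 8.7 a.
Adding the two equations eliminates T: 45.282 = 18.7 a, so a = 2.4215 m/s².

2.42 m/s²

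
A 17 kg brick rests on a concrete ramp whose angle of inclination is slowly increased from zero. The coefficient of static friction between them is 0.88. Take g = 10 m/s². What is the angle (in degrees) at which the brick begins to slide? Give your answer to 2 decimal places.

41.35°

At the threshold of sliding, static friction is at its maximum μ_s N and exactly balances the weight component along the incline: mg sin θ = μ_s mg cos θ.
Hence tan θ = μ_s = 0.88, so θ = arctan(0.88) = 41.3478°.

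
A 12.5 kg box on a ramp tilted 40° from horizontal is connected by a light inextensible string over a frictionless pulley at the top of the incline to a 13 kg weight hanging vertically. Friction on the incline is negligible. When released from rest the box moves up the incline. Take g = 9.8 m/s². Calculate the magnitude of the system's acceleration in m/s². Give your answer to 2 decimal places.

For the box on the incline: the weight component along the slope is m₁g sin 40° = 12.5 × 9.8 × 0.6428 = 78.743 N and the normal force is N = m₁g cos 40° = 93.840 N.
Newton's second law for the box (up-slope positive): T − 78.743 = 12.5 a. For the hanging weight (downward positive): 13 × 9.8 − T = 13 a.
Adding the two equations eliminates T: 48.657 = 25.5 a, so a = 1.9081 m/s².

1.91 m/s²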